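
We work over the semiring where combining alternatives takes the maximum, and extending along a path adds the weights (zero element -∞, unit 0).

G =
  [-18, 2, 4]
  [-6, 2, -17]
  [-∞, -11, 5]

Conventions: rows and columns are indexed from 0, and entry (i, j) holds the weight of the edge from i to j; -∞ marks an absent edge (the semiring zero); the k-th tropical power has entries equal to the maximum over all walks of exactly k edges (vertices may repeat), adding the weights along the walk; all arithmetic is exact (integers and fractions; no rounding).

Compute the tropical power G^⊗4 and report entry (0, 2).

G^⊗2:
  [-4, 4, 9]
  [-4, 4, -2]
  [-17, -6, 10]
G^⊗3:
  [-2, 6, 14]
  [-2, 6, 3]
  [-12, -1, 15]
G^⊗4:
  [0, 8, 19]
  [0, 8, 8]
  [-7, 4, 20]
Key observation: the optimum is the walk 0->2->2->2->2, with weight 4 + 5 + 5 + 5 = 19.
Optimal value attained by: walk 0->2->2->2->2.
Answer: (G^⊗4)[0][2] = 19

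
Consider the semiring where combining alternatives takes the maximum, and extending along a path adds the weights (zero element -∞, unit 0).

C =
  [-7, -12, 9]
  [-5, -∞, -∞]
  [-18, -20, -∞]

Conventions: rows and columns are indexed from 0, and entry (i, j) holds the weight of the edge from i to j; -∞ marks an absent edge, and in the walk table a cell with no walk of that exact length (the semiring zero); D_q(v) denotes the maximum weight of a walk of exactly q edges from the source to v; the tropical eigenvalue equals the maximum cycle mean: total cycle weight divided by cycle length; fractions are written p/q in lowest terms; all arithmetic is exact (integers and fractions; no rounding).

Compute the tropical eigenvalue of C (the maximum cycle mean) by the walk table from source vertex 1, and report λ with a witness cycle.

q=0: [-∞, 0, -∞]
q=1: [-5, -∞, -∞]
q=2: [-12, -17, 4]
q=3: [-14, -16, -3]
Optimal cycle mean attained by: cycle 0->2->0, total 9 + (-18), length 2.
Answer: λ = -9/2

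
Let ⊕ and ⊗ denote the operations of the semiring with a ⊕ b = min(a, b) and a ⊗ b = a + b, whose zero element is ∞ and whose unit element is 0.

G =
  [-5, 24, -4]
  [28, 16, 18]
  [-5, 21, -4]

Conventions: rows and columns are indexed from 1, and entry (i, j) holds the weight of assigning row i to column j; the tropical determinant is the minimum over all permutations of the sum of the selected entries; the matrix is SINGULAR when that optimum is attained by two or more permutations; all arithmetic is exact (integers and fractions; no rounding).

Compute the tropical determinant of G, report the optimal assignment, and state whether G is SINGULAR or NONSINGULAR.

σ = (1, 2, 3): (-5) + 16 + (-4) = 7
σ = (1, 3, 2): (-5) + 18 + 21 = 34
σ = (2, 1, 3): 24 + 28 + (-4) = 48
σ = (2, 3, 1): 24 + 18 + (-5) = 37
σ = (3, 1, 2): (-4) + 28 + 21 = 45
σ = (3, 2, 1): (-4) + 16 + (-5) = 7
Optimal value attained by: σ = (1, 2, 3).
Answer: det⊕(G) = 7; verdict: SINGULAR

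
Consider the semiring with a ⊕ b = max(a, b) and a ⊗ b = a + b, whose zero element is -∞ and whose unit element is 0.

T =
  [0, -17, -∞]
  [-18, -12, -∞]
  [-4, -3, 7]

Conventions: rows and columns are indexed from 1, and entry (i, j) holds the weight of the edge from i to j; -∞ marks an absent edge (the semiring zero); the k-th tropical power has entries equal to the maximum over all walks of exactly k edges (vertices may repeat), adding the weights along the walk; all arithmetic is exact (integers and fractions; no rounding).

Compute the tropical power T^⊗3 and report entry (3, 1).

T^⊗2:
  [0, -17, -∞]
  [-18, -24, -∞]
  [3, 4, 14]
T^⊗3:
  [0, -17, -∞]
  [-18, -35, -∞]
  [10, 11, 21]
Key observation: the optimum is the walk 3->3->3->1, with weight 7 + 7 + (-4) = 10.
Optimal value attained by: walk 3->3->3->1.
Answer: (T^⊗3)[3][1] = 10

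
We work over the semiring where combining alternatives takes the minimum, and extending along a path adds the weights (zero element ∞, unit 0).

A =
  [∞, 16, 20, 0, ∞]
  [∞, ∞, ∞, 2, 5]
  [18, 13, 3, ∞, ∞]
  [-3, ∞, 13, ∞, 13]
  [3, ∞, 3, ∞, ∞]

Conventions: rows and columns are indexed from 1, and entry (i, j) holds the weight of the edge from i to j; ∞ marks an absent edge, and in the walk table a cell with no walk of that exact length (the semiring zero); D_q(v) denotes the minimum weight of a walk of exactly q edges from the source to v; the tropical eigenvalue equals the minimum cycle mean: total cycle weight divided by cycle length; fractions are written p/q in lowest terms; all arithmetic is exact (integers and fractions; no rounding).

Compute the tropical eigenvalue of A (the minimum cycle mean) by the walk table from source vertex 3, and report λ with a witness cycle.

q=0: [∞, ∞, 0, ∞, ∞]
q=1: [18, 13, 3, ∞, ∞]
q=2: [21, 16, 6, 15, 18]
q=3: [12, 19, 9, 18, 21]
q=4: [15, 22, 12, 12, 24]
q=5: [9, 25, 15, 15, 25]
Optimal cycle mean attained by: cycle 1->4->1, total 0 + (-3), length 2.
Answer: λ = -3/2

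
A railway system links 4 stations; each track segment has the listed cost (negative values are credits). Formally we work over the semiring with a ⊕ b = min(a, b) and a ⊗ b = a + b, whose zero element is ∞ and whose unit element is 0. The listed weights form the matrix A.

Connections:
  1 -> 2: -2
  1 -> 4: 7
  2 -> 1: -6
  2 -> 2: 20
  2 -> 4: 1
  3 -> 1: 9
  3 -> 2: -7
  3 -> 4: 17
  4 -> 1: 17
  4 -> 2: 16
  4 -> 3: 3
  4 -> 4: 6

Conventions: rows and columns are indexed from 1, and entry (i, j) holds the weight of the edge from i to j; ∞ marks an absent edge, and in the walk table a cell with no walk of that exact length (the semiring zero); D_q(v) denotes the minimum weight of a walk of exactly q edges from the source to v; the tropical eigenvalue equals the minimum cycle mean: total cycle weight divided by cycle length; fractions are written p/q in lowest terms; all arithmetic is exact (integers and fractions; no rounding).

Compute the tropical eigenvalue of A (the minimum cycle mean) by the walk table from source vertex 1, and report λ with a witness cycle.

q=0: [0, ∞, ∞, ∞]
q=1: [∞, -2, ∞, 7]
q=2: [-8, 18, 10, -1]
q=3: [12, -10, 2, -1]
q=4: [-16, -5, 2, -9]
Optimal cycle mean attained by: cycle 1->2->1, total (-2) + (-6), length 2.
Answer: λ = -4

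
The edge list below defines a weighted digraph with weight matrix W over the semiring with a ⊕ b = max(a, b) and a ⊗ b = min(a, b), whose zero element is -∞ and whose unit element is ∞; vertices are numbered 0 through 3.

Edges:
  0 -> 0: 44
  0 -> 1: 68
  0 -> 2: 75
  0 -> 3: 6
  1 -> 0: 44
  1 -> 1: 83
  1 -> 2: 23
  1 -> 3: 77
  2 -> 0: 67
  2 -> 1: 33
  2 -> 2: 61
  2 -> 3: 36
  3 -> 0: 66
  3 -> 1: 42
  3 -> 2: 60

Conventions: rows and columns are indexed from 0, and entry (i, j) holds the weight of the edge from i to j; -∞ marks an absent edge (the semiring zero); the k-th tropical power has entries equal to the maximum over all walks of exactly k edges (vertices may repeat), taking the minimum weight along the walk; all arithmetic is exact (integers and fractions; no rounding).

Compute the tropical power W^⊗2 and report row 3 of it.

W^⊗2:
  [67, 68, 61, 68]
  [66, 83, 60, 77]
  [61, 67, 67, 36]
  [60, 66, 66, 42]
Answer: row 3 of W^⊗2 = [60, 66, 66, 42]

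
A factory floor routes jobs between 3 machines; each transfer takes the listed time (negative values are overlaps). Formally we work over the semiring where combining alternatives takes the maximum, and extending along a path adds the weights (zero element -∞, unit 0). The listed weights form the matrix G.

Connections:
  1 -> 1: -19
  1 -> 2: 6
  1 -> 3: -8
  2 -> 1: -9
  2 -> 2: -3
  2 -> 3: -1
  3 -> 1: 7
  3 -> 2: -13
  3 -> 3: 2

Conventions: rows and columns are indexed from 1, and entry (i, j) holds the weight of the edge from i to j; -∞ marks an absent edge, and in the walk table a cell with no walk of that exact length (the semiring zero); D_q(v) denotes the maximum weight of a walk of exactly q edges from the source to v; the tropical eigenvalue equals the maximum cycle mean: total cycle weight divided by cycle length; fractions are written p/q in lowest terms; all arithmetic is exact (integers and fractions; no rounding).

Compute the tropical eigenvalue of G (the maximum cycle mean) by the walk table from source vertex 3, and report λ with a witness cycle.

q=0: [-∞, -∞, 0]
q=1: [7, -13, 2]
q=2: [9, 13, 4]
q=3: [11, 15, 12]
Optimal cycle mean attained by: cycle 1->2->3->1, total 6 + (-1) + 7, length 3.
Answer: λ = 4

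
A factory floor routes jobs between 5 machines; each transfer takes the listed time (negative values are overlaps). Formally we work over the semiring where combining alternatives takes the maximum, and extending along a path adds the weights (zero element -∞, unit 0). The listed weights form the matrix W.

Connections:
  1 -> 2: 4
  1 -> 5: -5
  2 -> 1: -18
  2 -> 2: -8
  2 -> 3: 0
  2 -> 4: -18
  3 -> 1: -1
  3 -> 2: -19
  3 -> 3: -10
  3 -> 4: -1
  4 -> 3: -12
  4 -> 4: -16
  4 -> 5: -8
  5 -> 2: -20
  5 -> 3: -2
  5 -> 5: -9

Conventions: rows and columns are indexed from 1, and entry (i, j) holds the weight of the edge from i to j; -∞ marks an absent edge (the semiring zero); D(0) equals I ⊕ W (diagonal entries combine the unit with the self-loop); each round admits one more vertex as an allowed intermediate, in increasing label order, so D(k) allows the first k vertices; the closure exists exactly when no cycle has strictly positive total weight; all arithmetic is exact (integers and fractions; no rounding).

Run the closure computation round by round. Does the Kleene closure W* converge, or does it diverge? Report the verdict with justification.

D(0):
  [0, 4, -∞, -∞, -5]
  [-18, 0, 0, -18, -∞]
  [-1, -19, 0, -1, -∞]
  [-∞, -∞, -12, 0, -8]
  [-∞, -20, -2, -∞, 0]
D(1):
  [0, 4, -∞, -∞, -5]
  [-18, 0, 0, -18, -23]
  [-1, 3, 0, -1, -6]
  [-∞, -∞, -12, 0, -8]
  [-∞, -20, -2, -∞, 0]
Detection: at round 2, diagonal entry (3, 3) turns strictly positive.
Key observation: the cycle 3->1->2->3 has total weight (-1) + 4 + 0, which is strictly positive.
Answer: DIVERGES — positive cycle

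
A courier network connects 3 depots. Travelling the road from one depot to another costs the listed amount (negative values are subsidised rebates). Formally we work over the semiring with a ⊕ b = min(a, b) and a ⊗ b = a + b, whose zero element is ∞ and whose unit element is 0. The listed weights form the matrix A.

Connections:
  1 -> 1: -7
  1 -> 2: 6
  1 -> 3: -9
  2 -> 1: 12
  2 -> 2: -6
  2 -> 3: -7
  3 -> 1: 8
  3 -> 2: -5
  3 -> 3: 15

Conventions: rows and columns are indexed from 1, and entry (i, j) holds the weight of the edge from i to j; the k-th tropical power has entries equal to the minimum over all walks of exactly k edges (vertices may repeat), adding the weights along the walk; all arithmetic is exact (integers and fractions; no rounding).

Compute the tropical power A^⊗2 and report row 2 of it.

A^⊗2:
  [-14, -14, -16]
  [1, -12, -13]
  [1, -11, -12]
Answer: row 2 of A^⊗2 = [1, -12, -13]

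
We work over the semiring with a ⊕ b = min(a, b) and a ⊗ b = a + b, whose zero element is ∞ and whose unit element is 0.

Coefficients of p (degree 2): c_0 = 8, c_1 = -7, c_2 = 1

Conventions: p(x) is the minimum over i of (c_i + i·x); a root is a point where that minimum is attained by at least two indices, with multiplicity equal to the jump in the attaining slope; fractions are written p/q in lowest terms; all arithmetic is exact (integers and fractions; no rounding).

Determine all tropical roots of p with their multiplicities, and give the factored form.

hull edge (i=0, c=8) to (i=1, c=-7): slope -15, span 1
hull edge (i=1, c=-7) to (i=2, c=1): slope 8, span 1
Factored form: p(x) = 1 ⊗ (x ⊕ (-8)) ⊗ (x ⊕ 15)
Answer: roots = -8 (mult 1), 15 (mult 1)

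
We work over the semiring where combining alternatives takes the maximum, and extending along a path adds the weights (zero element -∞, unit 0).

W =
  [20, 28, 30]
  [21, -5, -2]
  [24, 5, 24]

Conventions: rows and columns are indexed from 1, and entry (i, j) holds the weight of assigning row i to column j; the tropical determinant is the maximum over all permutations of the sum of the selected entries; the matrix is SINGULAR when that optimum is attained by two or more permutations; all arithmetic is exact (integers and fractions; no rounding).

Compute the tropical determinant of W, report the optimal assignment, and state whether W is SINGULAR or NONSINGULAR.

σ = (1, 2, 3): 20 + (-5) + 24 = 39
σ = (1, 3, 2): 20 + (-2) + 5 = 23
σ = (2, 1, 3): 28 + 21 + 24 = 73
σ = (2, 3, 1): 28 + (-2) + 24 = 50
σ = (3, 1, 2): 30 + 21 + 5 = 56
σ = (3, 2, 1): 30 + (-5) + 24 = 49
Optimal value attained by: σ = (2, 1, 3).
Answer: det⊕(W) = 73; verdict: NONSINGULAR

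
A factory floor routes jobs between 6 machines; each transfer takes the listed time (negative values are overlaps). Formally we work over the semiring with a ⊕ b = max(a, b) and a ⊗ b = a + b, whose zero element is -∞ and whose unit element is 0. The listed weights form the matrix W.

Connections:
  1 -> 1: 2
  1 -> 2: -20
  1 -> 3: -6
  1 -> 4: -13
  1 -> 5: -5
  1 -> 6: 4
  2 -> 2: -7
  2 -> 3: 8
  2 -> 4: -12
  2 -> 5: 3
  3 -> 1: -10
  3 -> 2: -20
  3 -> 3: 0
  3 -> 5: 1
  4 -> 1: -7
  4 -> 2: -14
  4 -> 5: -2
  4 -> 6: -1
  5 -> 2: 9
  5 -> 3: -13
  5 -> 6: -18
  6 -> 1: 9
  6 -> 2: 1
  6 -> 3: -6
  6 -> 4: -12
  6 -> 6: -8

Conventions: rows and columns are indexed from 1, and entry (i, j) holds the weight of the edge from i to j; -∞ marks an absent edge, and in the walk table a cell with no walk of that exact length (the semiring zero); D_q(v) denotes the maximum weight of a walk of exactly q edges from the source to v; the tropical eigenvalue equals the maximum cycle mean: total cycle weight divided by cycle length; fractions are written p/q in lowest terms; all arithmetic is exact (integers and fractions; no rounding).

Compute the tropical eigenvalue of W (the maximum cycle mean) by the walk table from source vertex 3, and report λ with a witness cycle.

q=0: [-∞, -∞, 0, -∞, -∞, -∞]
q=1: [-10, -20, 0, -∞, 1, -∞]
q=2: [-8, 10, 0, -23, 1, -6]
q=3: [3, 10, 18, -2, 13, -4]
q=4: [8, 22, 18, -2, 19, 7]
q=5: [16, 28, 30, 10, 25, 12]
q=6: [21, 34, 36, 16, 31, 20]
Optimal cycle mean attained by: cycle 1->6->1, total 4 + 9, length 2.
Answer: λ = 13/2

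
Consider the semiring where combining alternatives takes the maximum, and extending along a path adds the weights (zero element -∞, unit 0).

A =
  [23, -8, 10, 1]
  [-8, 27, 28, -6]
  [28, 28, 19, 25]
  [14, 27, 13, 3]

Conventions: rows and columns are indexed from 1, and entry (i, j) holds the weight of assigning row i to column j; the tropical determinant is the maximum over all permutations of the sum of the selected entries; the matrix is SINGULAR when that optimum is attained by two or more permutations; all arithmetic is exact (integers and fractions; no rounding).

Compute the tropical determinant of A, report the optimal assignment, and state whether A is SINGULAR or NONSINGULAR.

σ = (1, 2, 3, 4): 23 + 27 + 19 + 3 = 72
σ = (1, 2, 4, 3): 23 + 27 + 25 + 13 = 88
σ = (1, 3, 2, 4): 23 + 28 + 28 + 3 = 82
σ = (1, 3, 4, 2): 23 + 28 + 25 + 27 = 103
σ = (1, 4, 2, 3): 23 + (-6) + 28 + 13 = 58
σ = (1, 4, 3, 2): 23 + (-6) + 19 + 27 = 63
σ = (2, 1, 3, 4): (-8) + (-8) + 19 + 3 = 6
σ = (2, 1, 4, 3): (-8) + (-8) + 25 + 13 = 22
σ = (2, 3, 1, 4): (-8) + 28 + 28 + 3 = 51
σ = (2, 3, 4, 1): (-8) + 28 + 25 + 14 = 59
σ = (2, 4, 1, 3): (-8) + (-6) + 28 + 13 = 27
σ = (2, 4, 3, 1): (-8) + (-6) + 19 + 14 = 19
σ = (3, 1, 2, 4): 10 + (-8) + 28 + 3 = 33
σ = (3, 1, 4, 2): 10 + (-8) + 25 + 27 = 54
σ = (3, 2, 1, 4): 10 + 27 + 28 + 3 = 68
σ = (3, 2, 4, 1): 10 + 27 + 25 + 14 = 76
σ = (3, 4, 1, 2): 10 + (-6) + 28 + 27 = 59
σ = (3, 4, 2, 1): 10 + (-6) + 28 + 14 = 46
σ = (4, 1, 2, 3): 1 + (-8) + 28 + 13 = 34
σ = (4, 1, 3, 2): 1 + (-8) + 19 + 27 = 39
σ = (4, 2, 1, 3): 1 + 27 + 28 + 13 = 69
σ = (4, 2, 3, 1): 1 + 27 + 19 + 14 = 61
σ = (4, 3, 1, 2): 1 + 28 + 28 + 27 = 84
σ = (4, 3, 2, 1): 1 + 28 + 28 + 14 = 71
Optimal value attained by: σ = (1, 3, 4, 2).
Answer: det⊕(A) = 103; verdict: NONSINGULAR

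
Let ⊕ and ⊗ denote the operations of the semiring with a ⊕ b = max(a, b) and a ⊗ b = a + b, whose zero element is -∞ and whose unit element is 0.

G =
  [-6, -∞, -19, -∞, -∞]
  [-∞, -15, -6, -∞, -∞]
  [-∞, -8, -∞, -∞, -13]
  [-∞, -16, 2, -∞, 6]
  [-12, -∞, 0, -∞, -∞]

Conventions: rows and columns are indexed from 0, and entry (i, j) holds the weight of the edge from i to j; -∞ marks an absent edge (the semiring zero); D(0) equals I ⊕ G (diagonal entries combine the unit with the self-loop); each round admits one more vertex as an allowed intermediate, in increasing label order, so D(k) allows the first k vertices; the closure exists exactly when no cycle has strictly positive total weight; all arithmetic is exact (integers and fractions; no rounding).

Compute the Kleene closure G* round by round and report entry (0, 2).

D(0):
  [0, -∞, -19, -∞, -∞]
  [-∞, 0, -6, -∞, -∞]
  [-∞, -8, 0, -∞, -13]
  [-∞, -16, 2, 0, 6]
  [-12, -∞, 0, -∞, 0]
D(1):
  [0, -∞, -19, -∞, -∞]
  [-∞, 0, -6, -∞, -∞]
  [-∞, -8, 0, -∞, -13]
  [-∞, -16, 2, 0, 6]
  [-12, -∞, 0, -∞, 0]
D(2):
  [0, -∞, -19, -∞, -∞]
  [-∞, 0, -6, -∞, -∞]
  [-∞, -8, 0, -∞, -13]
  [-∞, -16, 2, 0, 6]
  [-12, -∞, 0, -∞, 0]
D(3):
  [0, -27, -19, -∞, -32]
  [-∞, 0, -6, -∞, -19]
  [-∞, -8, 0, -∞, -13]
  [-∞, -6, 2, 0, 6]
  [-12, -8, 0, -∞, 0]
D(4):
  [0, -27, -19, -∞, -32]
  [-∞, 0, -6, -∞, -19]
  [-∞, -8, 0, -∞, -13]
  [-∞, -6, 2, 0, 6]
  [-12, -8, 0, -∞, 0]
D(5):
  [0, -27, -19, -∞, -32]
  [-31, 0, -6, -∞, -19]
  [-25, -8, 0, -∞, -13]
  [-6, -2, 6, 0, 6]
  [-12, -8, 0, -∞, 0]
Answer: G*[0][2] = -19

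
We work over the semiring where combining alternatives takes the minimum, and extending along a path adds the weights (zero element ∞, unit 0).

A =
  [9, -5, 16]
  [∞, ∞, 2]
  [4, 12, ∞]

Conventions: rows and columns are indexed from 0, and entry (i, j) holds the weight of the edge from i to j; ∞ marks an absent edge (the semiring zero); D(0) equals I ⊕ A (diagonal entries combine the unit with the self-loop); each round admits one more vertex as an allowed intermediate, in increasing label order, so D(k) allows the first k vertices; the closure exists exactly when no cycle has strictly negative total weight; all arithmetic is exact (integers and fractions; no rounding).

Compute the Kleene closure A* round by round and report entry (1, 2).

D(0):
  [0, -5, 16]
  [∞, 0, 2]
  [4, 12, 0]
D(1):
  [0, -5, 16]
  [∞, 0, 2]
  [4, -1, 0]
D(2):
  [0, -5, -3]
  [∞, 0, 2]
  [4, -1, 0]
D(3):
  [0, -5, -3]
  [6, 0, 2]
  [4, -1, 0]
Answer: A*[1][2] = 2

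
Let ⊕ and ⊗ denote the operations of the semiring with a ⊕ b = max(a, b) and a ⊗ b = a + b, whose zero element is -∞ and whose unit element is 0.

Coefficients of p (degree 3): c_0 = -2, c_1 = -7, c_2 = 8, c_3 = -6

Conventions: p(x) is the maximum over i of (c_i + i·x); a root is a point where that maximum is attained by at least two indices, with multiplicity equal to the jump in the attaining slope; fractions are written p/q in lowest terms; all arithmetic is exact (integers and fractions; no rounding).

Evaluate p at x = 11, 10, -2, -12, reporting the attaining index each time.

p(11) = max(-2+0·11=-2, -7+1·11=4, 8+2·11=30, -6+3·11=27) = 30 (attained by i=2)
p(10) = max(-2+0·10=-2, -7+1·10=3, 8+2·10=28, -6+3·10=24) = 28 (attained by i=2)
p(-2) = max(-2+0·(-2)=-2, -7+1·(-2)=-9, 8+2·(-2)=4, -6+3·(-2)=-12) = 4 (attained by i=2)
p(-12) = max(-2+0·(-12)=-2, -7+1·(-12)=-19, 8+2·(-12)=-16, -6+3·(-12)=-42) = -2 (attained by i=0)
Answer: p(11) = 30; p(10) = 28; p(-2) = 4; p(-12) = -2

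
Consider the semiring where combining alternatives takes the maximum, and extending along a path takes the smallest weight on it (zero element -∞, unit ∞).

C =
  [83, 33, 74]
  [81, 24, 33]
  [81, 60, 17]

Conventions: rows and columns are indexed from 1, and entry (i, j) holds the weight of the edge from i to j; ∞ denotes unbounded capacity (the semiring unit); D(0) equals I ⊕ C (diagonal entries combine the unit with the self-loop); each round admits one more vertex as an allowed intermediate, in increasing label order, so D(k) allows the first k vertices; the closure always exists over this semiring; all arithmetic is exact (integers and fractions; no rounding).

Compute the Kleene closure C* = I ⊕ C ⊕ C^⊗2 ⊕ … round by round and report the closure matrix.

D(0):
  [∞, 33, 74]
  [81, ∞, 33]
  [81, 60, ∞]
D(1):
  [∞, 33, 74]
  [81, ∞, 74]
  [81, 60, ∞]
D(2):
  [∞, 33, 74]
  [81, ∞, 74]
  [81, 60, ∞]
D(3):
  [∞, 60, 74]
  [81, ∞, 74]
  [81, 60, ∞]
Answer: C* = [[∞, 60, 74], [81, ∞, 74], [81, 60, ∞]]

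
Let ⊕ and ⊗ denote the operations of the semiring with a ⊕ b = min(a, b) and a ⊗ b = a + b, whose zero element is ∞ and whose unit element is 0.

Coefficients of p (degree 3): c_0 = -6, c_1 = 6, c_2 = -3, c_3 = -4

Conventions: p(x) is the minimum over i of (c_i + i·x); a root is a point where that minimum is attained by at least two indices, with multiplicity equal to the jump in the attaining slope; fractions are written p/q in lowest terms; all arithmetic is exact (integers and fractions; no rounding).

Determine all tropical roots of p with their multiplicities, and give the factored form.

hull edge (i=0, c=-6) to (i=3, c=-4): slope 2/3, span 3
Factored form: p(x) = -4 ⊗ (x ⊕ (-2/3)) ⊗ (x ⊕ (-2/3)) ⊗ (x ⊕ (-2/3))
Answer: roots = -2/3 (mult 3)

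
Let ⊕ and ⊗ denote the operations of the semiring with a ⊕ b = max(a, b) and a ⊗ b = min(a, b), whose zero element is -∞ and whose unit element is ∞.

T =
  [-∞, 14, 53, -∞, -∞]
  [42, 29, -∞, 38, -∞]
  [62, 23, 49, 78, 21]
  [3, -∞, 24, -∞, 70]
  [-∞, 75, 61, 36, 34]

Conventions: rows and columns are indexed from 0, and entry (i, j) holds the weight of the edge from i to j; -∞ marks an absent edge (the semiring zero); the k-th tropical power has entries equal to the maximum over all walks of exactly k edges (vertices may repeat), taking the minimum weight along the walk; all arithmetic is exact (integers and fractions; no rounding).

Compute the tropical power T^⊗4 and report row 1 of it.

T^⊗2:
  [53, 23, 49, 53, 21]
  [29, 29, 42, 29, 38]
  [49, 23, 53, 49, 70]
  [24, 70, 61, 36, 34]
  [61, 34, 49, 61, 36]
T^⊗3:
  [49, 23, 53, 49, 53]
  [42, 38, 42, 42, 34]
  [53, 70, 61, 53, 49]
  [61, 34, 49, 61, 36]
  [49, 36, 53, 49, 61]
T^⊗4:
  [53, 53, 53, 53, 49]
  [42, 34, 42, 42, 42]
  [61, 49, 53, 61, 53]
  [49, 36, 53, 49, 61]
  [53, 61, 61, 53, 49]
Answer: row 1 of T^⊗4 = [42, 34, 42, 42, 42]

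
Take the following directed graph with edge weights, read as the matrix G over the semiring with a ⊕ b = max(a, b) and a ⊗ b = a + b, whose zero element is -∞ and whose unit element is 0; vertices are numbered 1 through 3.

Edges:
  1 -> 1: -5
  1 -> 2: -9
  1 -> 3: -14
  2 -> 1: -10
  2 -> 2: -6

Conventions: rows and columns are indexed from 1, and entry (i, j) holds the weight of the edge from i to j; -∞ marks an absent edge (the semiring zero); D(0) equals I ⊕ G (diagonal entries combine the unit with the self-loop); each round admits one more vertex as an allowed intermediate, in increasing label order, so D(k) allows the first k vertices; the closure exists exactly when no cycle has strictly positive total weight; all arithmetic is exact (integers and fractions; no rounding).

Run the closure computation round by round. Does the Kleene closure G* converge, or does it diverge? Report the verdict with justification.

D(0):
  [0, -9, -14]
  [-10, 0, -∞]
  [-∞, -∞, 0]
D(1):
  [0, -9, -14]
  [-10, 0, -24]
  [-∞, -∞, 0]
D(2):
  [0, -9, -14]
  [-10, 0, -24]
  [-∞, -∞, 0]
D(3):
  [0, -9, -14]
  [-10, 0, -24]
  [-∞, -∞, 0]
Key observation: every diagonal entry stays at the unit through all rounds, so no improving cycle exists.
Answer: CONVERGES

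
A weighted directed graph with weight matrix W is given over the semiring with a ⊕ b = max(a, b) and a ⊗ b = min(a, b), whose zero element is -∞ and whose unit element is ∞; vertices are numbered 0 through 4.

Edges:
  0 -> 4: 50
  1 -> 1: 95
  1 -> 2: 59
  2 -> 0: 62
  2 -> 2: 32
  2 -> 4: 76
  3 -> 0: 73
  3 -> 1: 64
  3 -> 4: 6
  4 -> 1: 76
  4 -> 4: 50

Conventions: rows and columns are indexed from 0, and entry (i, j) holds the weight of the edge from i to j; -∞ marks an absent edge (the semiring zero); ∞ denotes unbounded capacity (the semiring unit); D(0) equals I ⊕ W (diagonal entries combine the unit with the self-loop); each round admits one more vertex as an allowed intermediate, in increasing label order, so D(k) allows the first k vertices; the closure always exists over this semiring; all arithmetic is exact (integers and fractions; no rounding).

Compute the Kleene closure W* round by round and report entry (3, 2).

D(0):
  [∞, -∞, -∞, -∞, 50]
  [-∞, ∞, 59, -∞, -∞]
  [62, -∞, ∞, -∞, 76]
  [73, 64, -∞, ∞, 6]
  [-∞, 76, -∞, -∞, ∞]
D(1):
  [∞, -∞, -∞, -∞, 50]
  [-∞, ∞, 59, -∞, -∞]
  [62, -∞, ∞, -∞, 76]
  [73, 64, -∞, ∞, 50]
  [-∞, 76, -∞, -∞, ∞]
D(2):
  [∞, -∞, -∞, -∞, 50]
  [-∞, ∞, 59, -∞, -∞]
  [62, -∞, ∞, -∞, 76]
  [73, 64, 59, ∞, 50]
  [-∞, 76, 59, -∞, ∞]
D(3):
  [∞, -∞, -∞, -∞, 50]
  [59, ∞, 59, -∞, 59]
  [62, -∞, ∞, -∞, 76]
  [73, 64, 59, ∞, 59]
  [59, 76, 59, -∞, ∞]
D(4):
  [∞, -∞, -∞, -∞, 50]
  [59, ∞, 59, -∞, 59]
  [62, -∞, ∞, -∞, 76]
  [73, 64, 59, ∞, 59]
  [59, 76, 59, -∞, ∞]
D(5):
  [∞, 50, 50, -∞, 50]
  [59, ∞, 59, -∞, 59]
  [62, 76, ∞, -∞, 76]
  [73, 64, 59, ∞, 59]
  [59, 76, 59, -∞, ∞]
Answer: W*[3][2] = 59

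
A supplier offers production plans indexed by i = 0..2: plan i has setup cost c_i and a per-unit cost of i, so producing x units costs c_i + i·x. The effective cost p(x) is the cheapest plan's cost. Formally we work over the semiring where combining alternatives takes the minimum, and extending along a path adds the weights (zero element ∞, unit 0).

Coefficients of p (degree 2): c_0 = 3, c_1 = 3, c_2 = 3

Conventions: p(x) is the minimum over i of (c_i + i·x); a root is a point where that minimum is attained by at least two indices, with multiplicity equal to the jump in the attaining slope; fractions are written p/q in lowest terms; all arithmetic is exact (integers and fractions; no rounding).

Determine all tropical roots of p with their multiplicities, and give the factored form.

hull edge (i=0, c=3) to (i=2, c=3): slope 0, span 2
Factored form: p(x) = 3 ⊗ (x ⊕ 0) ⊗ (x ⊕ 0)
Answer: roots = 0 (mult 2)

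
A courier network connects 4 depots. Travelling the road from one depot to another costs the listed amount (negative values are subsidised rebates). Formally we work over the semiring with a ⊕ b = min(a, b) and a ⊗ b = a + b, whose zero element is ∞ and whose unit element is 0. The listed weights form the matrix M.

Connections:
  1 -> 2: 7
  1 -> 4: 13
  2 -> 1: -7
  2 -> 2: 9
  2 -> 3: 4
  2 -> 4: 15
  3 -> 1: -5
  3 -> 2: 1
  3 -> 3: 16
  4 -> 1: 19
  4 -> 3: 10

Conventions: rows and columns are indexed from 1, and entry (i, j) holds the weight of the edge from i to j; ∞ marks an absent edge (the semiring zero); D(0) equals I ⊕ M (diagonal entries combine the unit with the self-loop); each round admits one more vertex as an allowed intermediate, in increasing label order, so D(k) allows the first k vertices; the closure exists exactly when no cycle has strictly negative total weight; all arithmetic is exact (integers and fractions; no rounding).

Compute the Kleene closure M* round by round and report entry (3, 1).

D(0):
  [0, 7, ∞, 13]
  [-7, 0, 4, 15]
  [-5, 1, 0, ∞]
  [19, ∞, 10, 0]
D(1):
  [0, 7, ∞, 13]
  [-7, 0, 4, 6]
  [-5, 1, 0, 8]
  [19, 26, 10, 0]
D(2):
  [0, 7, 11, 13]
  [-7, 0, 4, 6]
  [-6, 1, 0, 7]
  [19, 26, 10, 0]
D(3):
  [0, 7, 11, 13]
  [-7, 0, 4, 6]
  [-6, 1, 0, 7]
  [4, 11, 10, 0]
D(4):
  [0, 7, 11, 13]
  [-7, 0, 4, 6]
  [-6, 1, 0, 7]
  [4, 11, 10, 0]
Answer: M*[3][1] = -6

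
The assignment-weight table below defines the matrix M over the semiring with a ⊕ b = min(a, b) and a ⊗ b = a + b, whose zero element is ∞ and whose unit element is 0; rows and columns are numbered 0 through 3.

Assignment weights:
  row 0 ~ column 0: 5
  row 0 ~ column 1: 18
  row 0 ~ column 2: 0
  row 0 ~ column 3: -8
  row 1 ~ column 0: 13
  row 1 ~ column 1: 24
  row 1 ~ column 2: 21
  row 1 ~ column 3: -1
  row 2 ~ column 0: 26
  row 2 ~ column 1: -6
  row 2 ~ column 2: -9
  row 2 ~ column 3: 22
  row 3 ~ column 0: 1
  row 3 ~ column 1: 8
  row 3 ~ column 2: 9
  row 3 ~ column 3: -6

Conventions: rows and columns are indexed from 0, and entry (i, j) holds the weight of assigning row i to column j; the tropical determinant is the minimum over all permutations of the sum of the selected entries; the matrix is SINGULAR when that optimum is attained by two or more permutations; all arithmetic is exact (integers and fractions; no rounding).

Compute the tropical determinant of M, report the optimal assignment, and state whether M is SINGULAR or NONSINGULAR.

σ = (0, 1, 2, 3): 5 + 24 + (-9) + (-6) = 14
σ = (0, 1, 3, 2): 5 + 24 + 22 + 9 = 60
σ = (0, 2, 1, 3): 5 + 21 + (-6) + (-6) = 14
σ = (0, 2, 3, 1): 5 + 21 + 22 + 8 = 56
σ = (0, 3, 1, 2): 5 + (-1) + (-6) + 9 = 7
σ = (0, 3, 2, 1): 5 + (-1) + (-9) + 8 = 3
σ = (1, 0, 2, 3): 18 + 13 + (-9) + (-6) = 16
σ = (1, 0, 3, 2): 18 + 13 + 22 + 9 = 62
σ = (1, 2, 0, 3): 18 + 21 + 26 + (-6) = 59
σ = (1, 2, 3, 0): 18 + 21 + 22 + 1 = 62
σ = (1, 3, 0, 2): 18 + (-1) + 26 + 9 = 52
σ = (1, 3, 2, 0): 18 + (-1) + (-9) + 1 = 9
σ = (2, 0, 1, 3): 0 + 13 + (-6) + (-6) = 1
σ = (2, 0, 3, 1): 0 + 13 + 22 + 8 = 43
σ = (2, 1, 0, 3): 0 + 24 + 26 + (-6) = 44
σ = (2, 1, 3, 0): 0 + 24 + 22 + 1 = 47
σ = (2, 3, 0, 1): 0 + (-1) + 26 + 8 = 33
σ = (2, 3, 1, 0): 0 + (-1) + (-6) + 1 = -6
σ = (3, 0, 1, 2): (-8) + 13 + (-6) + 9 = 8
σ = (3, 0, 2, 1): (-8) + 13 + (-9) + 8 = 4
σ = (3, 1, 0, 2): (-8) + 24 + 26 + 9 = 51
σ = (3, 1, 2, 0): (-8) + 24 + (-9) + 1 = 8
σ = (3, 2, 0, 1): (-8) + 21 + 26 + 8 = 47
σ = (3, 2, 1, 0): (-8) + 21 + (-6) + 1 = 8
Optimal value attained by: σ = (2, 3, 1, 0).
Answer: det⊕(M) = -6; verdict: NONSINGULAR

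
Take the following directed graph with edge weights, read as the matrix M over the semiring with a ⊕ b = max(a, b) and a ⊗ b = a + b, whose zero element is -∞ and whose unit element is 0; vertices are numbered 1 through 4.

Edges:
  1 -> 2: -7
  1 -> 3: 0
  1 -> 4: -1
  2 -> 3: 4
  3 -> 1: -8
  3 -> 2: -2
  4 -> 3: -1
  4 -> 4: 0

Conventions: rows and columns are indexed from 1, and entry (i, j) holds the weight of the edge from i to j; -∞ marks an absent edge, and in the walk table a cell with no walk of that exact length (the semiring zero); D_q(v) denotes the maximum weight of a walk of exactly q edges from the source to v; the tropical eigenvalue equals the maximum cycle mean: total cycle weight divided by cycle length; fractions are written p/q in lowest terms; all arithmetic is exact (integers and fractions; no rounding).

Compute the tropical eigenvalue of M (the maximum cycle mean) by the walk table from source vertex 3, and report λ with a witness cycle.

q=0: [-∞, -∞, 0, -∞]
q=1: [-8, -2, -∞, -∞]
q=2: [-∞, -15, 2, -9]
q=3: [-6, 0, -10, -9]
q=4: [-18, -12, 4, -7]
Optimal cycle mean attained by: cycle 2->3->2, total 4 + (-2), length 2.
Answer: λ = 1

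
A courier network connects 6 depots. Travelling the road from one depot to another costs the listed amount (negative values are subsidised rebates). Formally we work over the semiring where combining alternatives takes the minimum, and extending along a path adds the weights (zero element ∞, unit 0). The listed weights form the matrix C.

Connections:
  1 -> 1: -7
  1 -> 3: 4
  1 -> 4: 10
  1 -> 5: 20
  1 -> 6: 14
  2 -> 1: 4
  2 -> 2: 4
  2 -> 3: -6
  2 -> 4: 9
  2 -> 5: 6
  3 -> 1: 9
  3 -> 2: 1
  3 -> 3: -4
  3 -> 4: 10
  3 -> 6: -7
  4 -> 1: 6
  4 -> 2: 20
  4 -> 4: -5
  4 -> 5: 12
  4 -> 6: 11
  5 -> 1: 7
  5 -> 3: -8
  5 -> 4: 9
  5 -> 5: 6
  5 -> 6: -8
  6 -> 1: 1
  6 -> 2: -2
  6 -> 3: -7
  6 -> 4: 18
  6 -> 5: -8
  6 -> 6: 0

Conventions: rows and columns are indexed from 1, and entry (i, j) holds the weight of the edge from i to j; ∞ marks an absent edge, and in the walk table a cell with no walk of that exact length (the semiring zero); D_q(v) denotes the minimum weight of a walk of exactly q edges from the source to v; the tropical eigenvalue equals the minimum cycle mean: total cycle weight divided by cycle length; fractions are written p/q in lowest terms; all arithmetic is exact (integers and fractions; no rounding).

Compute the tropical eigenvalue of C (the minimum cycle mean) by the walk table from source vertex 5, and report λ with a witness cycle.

q=0: [∞, ∞, ∞, ∞, 0, ∞]
q=1: [7, ∞, -8, 9, 6, -8]
q=2: [-7, -10, -15, 2, -16, -15]
q=3: [-14, -17, -24, -7, -23, -24]
q=4: [-23, -26, -31, -14, -32, -31]
q=5: [-30, -33, -40, -23, -39, -40]
q=6: [-39, -42, -47, -30, -48, -47]
Optimal cycle mean attained by: cycle 5->6->5, total (-8) + (-8), length 2.
Answer: λ = -8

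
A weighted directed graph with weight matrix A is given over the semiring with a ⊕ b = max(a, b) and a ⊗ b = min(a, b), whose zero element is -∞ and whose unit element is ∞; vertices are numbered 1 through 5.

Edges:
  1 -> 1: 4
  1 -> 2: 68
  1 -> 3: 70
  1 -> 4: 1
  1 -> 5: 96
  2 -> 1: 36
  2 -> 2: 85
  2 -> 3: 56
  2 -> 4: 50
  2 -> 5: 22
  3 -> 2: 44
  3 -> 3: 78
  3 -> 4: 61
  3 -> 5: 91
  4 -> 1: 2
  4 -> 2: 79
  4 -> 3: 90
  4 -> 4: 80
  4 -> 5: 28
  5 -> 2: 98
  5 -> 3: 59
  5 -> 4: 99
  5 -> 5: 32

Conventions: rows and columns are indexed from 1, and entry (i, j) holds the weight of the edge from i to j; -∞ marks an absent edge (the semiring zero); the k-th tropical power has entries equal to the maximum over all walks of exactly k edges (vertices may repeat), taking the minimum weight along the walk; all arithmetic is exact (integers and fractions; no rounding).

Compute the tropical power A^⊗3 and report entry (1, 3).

A^⊗2:
  [36, 96, 70, 96, 70]
  [36, 85, 56, 56, 56]
  [36, 91, 78, 91, 78]
  [36, 79, 80, 80, 90]
  [36, 85, 90, 80, 59]
A^⊗3:
  [36, 85, 90, 80, 70]
  [36, 85, 56, 56, 56]
  [36, 85, 90, 80, 78]
  [36, 90, 80, 90, 80]
  [36, 85, 80, 80, 90]
Key observation: the optimum is the walk 1->5->4->3, with weight 96 min 99 min 90 = 90.
Optimal value attained by: walk 1->5->4->3.
Answer: (A^⊗3)[1][3] = 90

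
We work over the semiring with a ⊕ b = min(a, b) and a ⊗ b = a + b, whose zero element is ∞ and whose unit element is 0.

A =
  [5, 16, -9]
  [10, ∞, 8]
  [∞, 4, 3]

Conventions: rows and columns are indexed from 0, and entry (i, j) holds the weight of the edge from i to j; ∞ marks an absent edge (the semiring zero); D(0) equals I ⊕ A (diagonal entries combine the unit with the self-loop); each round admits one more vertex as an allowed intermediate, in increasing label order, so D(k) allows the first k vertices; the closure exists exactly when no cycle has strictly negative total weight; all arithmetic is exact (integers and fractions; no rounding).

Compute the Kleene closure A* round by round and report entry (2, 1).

D(0):
  [0, 16, -9]
  [10, 0, 8]
  [∞, 4, 0]
D(1):
  [0, 16, -9]
  [10, 0, 1]
  [∞, 4, 0]
D(2):
  [0, 16, -9]
  [10, 0, 1]
  [14, 4, 0]
D(3):
  [0, -5, -9]
  [10, 0, 1]
  [14, 4, 0]
Answer: A*[2][1] = 4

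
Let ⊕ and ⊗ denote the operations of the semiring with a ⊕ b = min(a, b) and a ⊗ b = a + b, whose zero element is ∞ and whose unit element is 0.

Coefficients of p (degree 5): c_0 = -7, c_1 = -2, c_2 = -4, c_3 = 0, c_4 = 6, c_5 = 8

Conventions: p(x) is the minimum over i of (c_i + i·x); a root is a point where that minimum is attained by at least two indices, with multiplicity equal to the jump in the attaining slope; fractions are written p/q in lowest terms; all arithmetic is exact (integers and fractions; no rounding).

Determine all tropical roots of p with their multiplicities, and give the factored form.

hull edge (i=0, c=-7) to (i=2, c=-4): slope 3/2, span 2
hull edge (i=2, c=-4) to (i=5, c=8): slope 4, span 3
Factored form: p(x) = 8 ⊗ (x ⊕ (-4)) ⊗ (x ⊕ (-4)) ⊗ (x ⊕ (-4)) ⊗ (x ⊕ (-3/2)) ⊗ (x ⊕ (-3/2))
Answer: roots = -4 (mult 3), -3/2 (mult 2)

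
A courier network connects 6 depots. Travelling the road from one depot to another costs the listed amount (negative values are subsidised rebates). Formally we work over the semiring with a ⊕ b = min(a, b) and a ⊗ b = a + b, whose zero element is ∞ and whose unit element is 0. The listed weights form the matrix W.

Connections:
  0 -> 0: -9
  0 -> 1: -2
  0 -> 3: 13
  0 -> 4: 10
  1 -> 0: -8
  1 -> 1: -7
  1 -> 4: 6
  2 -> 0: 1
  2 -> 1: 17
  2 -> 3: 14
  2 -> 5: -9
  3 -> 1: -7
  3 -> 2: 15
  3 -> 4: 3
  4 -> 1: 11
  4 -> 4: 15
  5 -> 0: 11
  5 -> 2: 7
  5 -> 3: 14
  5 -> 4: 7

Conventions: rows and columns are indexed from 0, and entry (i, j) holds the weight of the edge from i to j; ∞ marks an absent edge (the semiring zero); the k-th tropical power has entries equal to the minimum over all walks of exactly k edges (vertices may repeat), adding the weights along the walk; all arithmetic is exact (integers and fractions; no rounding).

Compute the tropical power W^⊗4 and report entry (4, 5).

W^⊗2:
  [-18, -11, 28, 4, 1, ∞]
  [-17, -14, ∞, 5, -1, ∞]
  [-8, -1, -2, 5, -2, ∞]
  [-15, -14, ∞, 29, -1, 6]
  [3, 4, ∞, ∞, 17, ∞]
  [2, 7, 29, 21, 17, -2]
W^⊗3:
  [-27, -20, 19, -5, -8, 19]
  [-26, -21, 20, -4, -8, ∞]
  [-17, -10, 20, 5, 2, -11]
  [-24, -21, 13, -2, -8, ∞]
  [-6, -3, ∞, 16, 10, ∞]
  [-7, 0, 5, 12, 5, 20]
W^⊗4:
  [-36, -29, 10, -14, -17, 10]
  [-35, -28, 11, -13, -16, 11]
  [-26, -19, -4, -4, -7, 11]
  [-33, -28, 13, -11, -15, 4]
  [-15, -10, 31, 7, 3, ∞]
  [-16, -9, 27, 6, 3, -4]
Key observation: no walk of exactly 4 edges connects these vertices, so the entry is the semiring zero.
Answer: (W^⊗4)[4][5] = ∞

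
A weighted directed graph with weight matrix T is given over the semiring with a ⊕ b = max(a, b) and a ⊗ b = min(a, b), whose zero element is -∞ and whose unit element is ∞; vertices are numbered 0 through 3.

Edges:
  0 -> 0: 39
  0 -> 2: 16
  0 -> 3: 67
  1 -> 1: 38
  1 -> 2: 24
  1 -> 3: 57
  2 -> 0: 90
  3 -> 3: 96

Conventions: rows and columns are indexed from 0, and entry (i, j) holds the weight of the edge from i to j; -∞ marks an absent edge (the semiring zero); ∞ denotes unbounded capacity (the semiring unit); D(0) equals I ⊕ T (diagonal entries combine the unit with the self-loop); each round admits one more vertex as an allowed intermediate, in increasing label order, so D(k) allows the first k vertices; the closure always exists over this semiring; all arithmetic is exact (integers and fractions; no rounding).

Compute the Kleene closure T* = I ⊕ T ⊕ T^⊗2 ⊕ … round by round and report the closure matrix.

D(0):
  [∞, -∞, 16, 67]
  [-∞, ∞, 24, 57]
  [90, -∞, ∞, -∞]
  [-∞, -∞, -∞, ∞]
D(1):
  [∞, -∞, 16, 67]
  [-∞, ∞, 24, 57]
  [90, -∞, ∞, 67]
  [-∞, -∞, -∞, ∞]
D(2):
  [∞, -∞, 16, 67]
  [-∞, ∞, 24, 57]
  [90, -∞, ∞, 67]
  [-∞, -∞, -∞, ∞]
D(3):
  [∞, -∞, 16, 67]
  [24, ∞, 24, 57]
  [90, -∞, ∞, 67]
  [-∞, -∞, -∞, ∞]
D(4):
  [∞, -∞, 16, 67]
  [24, ∞, 24, 57]
  [90, -∞, ∞, 67]
  [-∞, -∞, -∞, ∞]
Answer: T* = [[∞, -∞, 16, 67], [24, ∞, 24, 57], [90, -∞, ∞, 67], [-∞, -∞, -∞, ∞]]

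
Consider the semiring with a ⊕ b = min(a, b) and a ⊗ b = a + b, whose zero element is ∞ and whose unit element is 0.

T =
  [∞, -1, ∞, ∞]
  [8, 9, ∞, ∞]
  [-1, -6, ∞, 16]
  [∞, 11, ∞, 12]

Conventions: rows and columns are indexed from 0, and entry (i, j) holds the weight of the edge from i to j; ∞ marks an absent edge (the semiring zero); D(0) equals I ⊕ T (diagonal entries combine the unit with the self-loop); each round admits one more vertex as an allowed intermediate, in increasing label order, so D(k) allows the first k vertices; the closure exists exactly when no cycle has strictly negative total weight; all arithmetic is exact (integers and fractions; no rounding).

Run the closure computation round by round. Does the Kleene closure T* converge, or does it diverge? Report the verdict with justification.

D(0):
  [0, -1, ∞, ∞]
  [8, 0, ∞, ∞]
  [-1, -6, 0, 16]
  [∞, 11, ∞, 0]
D(1):
  [0, -1, ∞, ∞]
  [8, 0, ∞, ∞]
  [-1, -6, 0, 16]
  [∞, 11, ∞, 0]
D(2):
  [0, -1, ∞, ∞]
  [8, 0, ∞, ∞]
  [-1, -6, 0, 16]
  [19, 11, ∞, 0]
D(3):
  [0, -1, ∞, ∞]
  [8, 0, ∞, ∞]
  [-1, -6, 0, 16]
  [19, 11, ∞, 0]
D(4):
  [0, -1, ∞, ∞]
  [8, 0, ∞, ∞]
  [-1, -6, 0, 16]
  [19, 11, ∞, 0]
Key observation: every diagonal entry stays at the unit through all rounds, so no improving cycle exists.
Answer: CONVERGES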